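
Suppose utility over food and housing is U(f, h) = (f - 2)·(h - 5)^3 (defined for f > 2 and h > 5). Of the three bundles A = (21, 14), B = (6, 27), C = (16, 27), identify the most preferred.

Bundle C

Evaluate utility at each bundle:
U(A) = 13851.
U(B) = 42592.
U(C) = 149072.
Highest utility is C, so C ≻ B ≻ A.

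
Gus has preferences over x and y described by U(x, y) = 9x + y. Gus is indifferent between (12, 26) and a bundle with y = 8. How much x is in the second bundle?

U(12, 26) = 134.
Set U(x, 8) = 134 and solve.
9x + 8 = 134 ⇒ 9x = 126 ⇒ x = 14.
Check: U(14, 8) = 134.

x = 14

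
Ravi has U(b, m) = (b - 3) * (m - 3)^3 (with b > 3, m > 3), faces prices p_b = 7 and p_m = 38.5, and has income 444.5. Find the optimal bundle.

MU_b = (m−3)^3, MU_m = 3·(b−3)·(m−3)^2.
MRS = (1/3)·(m−3)/(b−3).
Tangency: set MRS = p_b/p_m = 7/38.5 = 2/11.
So (1/3)·(m − 3)/(b − 3) = 2/11, i.e. (m − 3) = (6/11)·(b − 3).
Rewrite the budget in excess-of-subsistence terms: 7·(b − 3) + 38.5·(m − 3) = 444.5 − 7·3 − 38.5·3 = 308.
Substituting, 28·(b − 3) = 308, so b − 3 = 11 and b* = 14.
Then m − 3 = (6/11)·11 = 6, so m* = 9.

b* = 14, m* = 9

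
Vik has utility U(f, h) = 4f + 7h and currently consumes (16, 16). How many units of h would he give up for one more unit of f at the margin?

MU_f = 4, MU_h = 7, so MRS = 4/7 at every bundle.
At (16, 16): MRS = 4/7.
That is, one extra unit of f is worth 4/7 units of h at the margin.

MRS = 4/7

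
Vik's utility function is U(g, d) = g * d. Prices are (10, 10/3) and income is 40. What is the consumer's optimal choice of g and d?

g* = 2, d* = 6

MU_g = d and MU_d = g.
MRS = MU_g/MU_d = d/g.
Tangency: set MRS = p_g/p_d = 10/(10/3) = 3.
So d/g = 3, i.e. d = 3·g.
Substitute into the budget 10·g + (10/3)·d = 40: 20·g = 40, so g* = 2.
Then d* = 3·2 = 6.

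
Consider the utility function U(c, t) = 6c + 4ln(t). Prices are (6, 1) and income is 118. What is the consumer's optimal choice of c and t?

c* = 19, t* = 4

MU_c = 6, MU_t = 4/t.
MRS = 6 ÷ (4/t).
Tangency: set MRS = p_c/p_t = 6/1 = 6.
MRS depends only on t: 1.5·t = 6 ⇒ t* = 6/1.5 = 4.
From the budget, 6·c = 118 − 1·4 = 114, so c* = 19.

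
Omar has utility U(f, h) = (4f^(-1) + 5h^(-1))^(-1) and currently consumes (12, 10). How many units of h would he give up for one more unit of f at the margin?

MRS = 5/9

For CES with ρ = -1, MRS = (4/5)·(h/f)^2.
At (12, 10): MRS = 5/9.
The indifference curve has slope −5/9 at this bundle.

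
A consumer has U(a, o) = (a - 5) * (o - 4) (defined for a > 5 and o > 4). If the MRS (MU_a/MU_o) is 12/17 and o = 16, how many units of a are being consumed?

MU_a = (o−4), MU_o = (a−5).
MRS = (o−4)/(a−5).
Substitute o = 16: MRS = 12/(a − 5). Setting this equal to 12/17 gives a − 5 = 12/(12/17) = 17, so a = 22.

a = 22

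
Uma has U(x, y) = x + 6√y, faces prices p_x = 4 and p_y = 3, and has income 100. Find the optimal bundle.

MU_x = 1, MU_y = 6/(2√y).
MRS = 1 ÷ (6/(2√y)).
Tangency: set MRS = p_x/p_y = 4/3.
MRS depends only on y: (1/3)·√y = 4/3 ⇒ √y = (4/3)/(1/3) = 4 ⇒ y* = 16.
From the budget, 4·x = 100 − 3·16 = 52, so x* = 13.

x* = 13, y* = 16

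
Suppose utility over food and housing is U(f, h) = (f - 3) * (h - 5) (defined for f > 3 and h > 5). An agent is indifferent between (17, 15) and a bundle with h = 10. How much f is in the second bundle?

U(17, 15) = 140.
Set U(f, 10) = 140 and solve.
With h = 10: (10 − 5) = 5, so (f − 3) = 140/5 = 28.
So f = 3 + 28 = 31.
Check: U(31, 10) = 140.

f = 31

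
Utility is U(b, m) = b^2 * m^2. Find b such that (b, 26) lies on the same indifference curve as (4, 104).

U(4, 104) = 173056.
Set U(b, 26) = 173056 and solve.
With m = 26: 26^2 = 676, so b^2 = 173056/676 = 256; taking the square root, b = 16.
Check: U(16, 26) = 173056.

b = 16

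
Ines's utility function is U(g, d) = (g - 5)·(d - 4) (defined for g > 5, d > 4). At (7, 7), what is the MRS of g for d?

MU_g = (d−4), MU_d = (g−5).
MRS = (d−4)/(g−5).
At (7, 7): MRS = 1.5.
The indifference curve has slope −1.5 at this bundle.

MRS = 1.5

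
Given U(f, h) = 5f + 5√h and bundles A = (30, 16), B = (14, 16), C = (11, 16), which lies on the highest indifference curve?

Bundle A

Evaluate utility at each bundle:
U(A) = 170.000.
U(B) = 90.000.
U(C) = 75.000.
Highest utility is A, so A ≻ B ≻ C.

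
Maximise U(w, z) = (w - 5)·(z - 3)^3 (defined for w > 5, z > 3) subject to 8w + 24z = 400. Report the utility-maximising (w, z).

w* = 14, z* = 12

MU_w = (z−3)^3, MU_z = 3·(w−5)·(z−3)^2.
MRS = (1/3)·(z−3)/(w−5).
Tangency: set MRS = p_w/p_z = 8/24 = 1/3.
So (1/3)·(z − 3)/(w − 5) = 1/3, i.e. (z − 3) = (w − 5).
Rewrite the budget in excess-of-subsistence terms: 8·(w − 5) + 24·(z − 3) = 400 − 8·5 − 24·3 = 288.
Substituting, 32·(w − 5) = 288, so w − 5 = 9 and w* = 14.
Then z − 3 = 9, so z* = 12.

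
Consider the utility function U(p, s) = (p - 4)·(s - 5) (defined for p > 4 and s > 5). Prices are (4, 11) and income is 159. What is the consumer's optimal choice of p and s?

MU_p = (s−5), MU_s = (p−4).
MRS = (s−5)/(p−4).
Tangency: set MRS = p_p/p_s = 4/11.
So (s − 5)/(p − 4) = 4/11, i.e. (s − 5) = (4/11)·(p − 4).
Rewrite the budget in excess-of-subsistence terms: 4·(p − 4) + 11·(s − 5) = 159 − 4·4 − 11·5 = 88.
Substituting, 8·(p − 4) = 88, so p − 4 = 11 and p* = 15.
Then s − 5 = (4/11)·11 = 4, so s* = 9.

p* = 15, s* = 9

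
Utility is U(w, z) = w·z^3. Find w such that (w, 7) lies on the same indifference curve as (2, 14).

w = 16

U(2, 14) = 5488.
Set U(w, 7) = 5488 and solve.
With z = 7: 7^3 = 343, so w = 5488/343 = 16.
Check: U(16, 7) = 5488.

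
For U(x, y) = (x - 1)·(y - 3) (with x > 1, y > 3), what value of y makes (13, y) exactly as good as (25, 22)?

y = 41

U(25, 22) = 456.
Set U(13, y) = 456 and solve.
With x = 13: (13 − 1) = 12, so (y − 3) = 456/12 = 38.
So y = 3 + 38 = 41.
Check: U(13, 41) = 456.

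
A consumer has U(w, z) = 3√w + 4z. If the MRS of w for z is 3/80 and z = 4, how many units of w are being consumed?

MU_w = 3/(2√w), MU_z = 4.
MRS = 3/(2√w) ÷ 4.
MRS depends only on w: 0.375/√w = 3/80 ⇒ √w = 0.375/(3/80) = 10 ⇒ w = 100.

w = 100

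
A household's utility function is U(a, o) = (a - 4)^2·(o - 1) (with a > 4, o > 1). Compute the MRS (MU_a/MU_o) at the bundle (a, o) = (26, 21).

MU_a = 2·(a−4)·(o−1), MU_o = (a−4)^2.
MRS = (2/1)·(o−1)/(a−4).
At (26, 21): MRS = 20/11.
So at (26, 21) the consumer would give up 20/11 units of o for one more unit of a.

MRS = 20/11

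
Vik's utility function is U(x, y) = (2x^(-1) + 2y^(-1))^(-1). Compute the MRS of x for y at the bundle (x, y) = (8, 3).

MRS = 9/64

For CES with ρ = -1, MRS = (y/x)^2.
At (8, 3): MRS = 9/64.
So at (8, 3) the consumer would give up 9/64 units of y for one more unit of x.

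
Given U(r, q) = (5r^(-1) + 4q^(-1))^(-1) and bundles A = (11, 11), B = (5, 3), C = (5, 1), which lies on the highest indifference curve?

Bundle A

Evaluate utility at each bundle:
U(A) = 1.222.
U(B) = 0.429.
U(C) = 0.200.
Highest utility is A, so A ≻ B ≻ C.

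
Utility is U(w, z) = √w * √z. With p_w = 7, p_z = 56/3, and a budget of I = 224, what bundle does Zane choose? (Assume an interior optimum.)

w* = 16, z* = 6

MU_w = 0.5·w^(-0.5)·√z and MU_z = 0.5·√w·z^(-0.5).
MRS = MU_w/MU_z = z/w.
Tangency: set MRS = p_w/p_z = 7/(56/3) = 0.375.
So z/w = 0.375, i.e. z = 0.375·w.
Substitute into the budget 7·w + (56/3)·z = 224: 14·w = 224, so w* = 16.
Then z* = 0.375·16 = 6.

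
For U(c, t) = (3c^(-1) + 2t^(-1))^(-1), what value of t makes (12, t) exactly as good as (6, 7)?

t = 56/15

U depends on (c, t) only through S = 3c^(-1) + 2t^(-1), so equal utility means equal S. At (6, 7): S = 11/14.
With c = 12: 3·12^(-1) = 0.25, so 2t^(-1) = 11/14 − 0.25 = 15/28, i.e. t^(-1) = 15/56.
Hence t = 1/(15/56) = 56/15.
Check: U(12, 56/15) = 1.2727.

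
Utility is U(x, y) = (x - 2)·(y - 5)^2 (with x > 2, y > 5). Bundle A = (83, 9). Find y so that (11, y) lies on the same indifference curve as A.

y = 17

U(83, 9) = 1296.
Set U(11, y) = 1296 and solve.
With x = 11: (11 − 2) = 9, so (y − 5)^2 = 1296/9 = 144.
Taking the square root (with y > 5): y − 5 = 12, so y = 17.
Check: U(11, 17) = 1296.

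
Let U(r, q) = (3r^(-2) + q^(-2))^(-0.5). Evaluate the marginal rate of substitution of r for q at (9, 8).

MRS = 512/243

For CES with ρ = -2, MRS = (3/1)·(q/r)^3.
At (9, 8): MRS = 512/243.
That is, one extra unit of r is worth 512/243 units of q at the margin.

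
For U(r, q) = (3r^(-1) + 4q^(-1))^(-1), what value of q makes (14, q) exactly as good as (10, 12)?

U depends on (r, q) only through S = 3r^(-1) + 4q^(-1), so equal utility means equal S. At (10, 12): S = 19/30.
With r = 14: 3·14^(-1) = 3/14, so 4q^(-1) = 19/30 − 3/14 = 44/105, i.e. q^(-1) = 11/105.
Hence q = 1/(11/105) = 105/11.
Check: U(14, 105/11) = 1.5789.

q = 105/11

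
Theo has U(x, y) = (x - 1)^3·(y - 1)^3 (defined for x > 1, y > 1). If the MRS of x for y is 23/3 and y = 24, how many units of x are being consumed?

MU_x = 3·(x−1)^2·(y−1)^3, MU_y = 3·(x−1)^3·(y−1)^2.
MRS = (y−1)/(x−1).
Substitute y = 24: MRS = 23/(x − 1). Setting this equal to 23/3 gives x − 1 = 23/(23/3) = 3, so x = 4.

x = 4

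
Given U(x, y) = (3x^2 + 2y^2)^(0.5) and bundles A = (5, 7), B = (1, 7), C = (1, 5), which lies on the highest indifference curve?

Evaluate utility at each bundle:
U(A) = 13.153.
U(B) = 10.050.
U(C) = 7.280.
Highest utility is A, so A ≻ B ≻ C.

Bundle A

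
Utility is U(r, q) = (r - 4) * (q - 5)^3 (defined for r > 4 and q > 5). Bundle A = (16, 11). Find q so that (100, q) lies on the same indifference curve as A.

q = 8

U(16, 11) = 2592.
Set U(100, q) = 2592 and solve.
With r = 100: (100 − 4) = 96, so (q − 5)^3 = 2592/96 = 27.
Taking the cube root (with q > 5): q − 5 = 3, so q = 8.
Check: U(100, 8) = 2592.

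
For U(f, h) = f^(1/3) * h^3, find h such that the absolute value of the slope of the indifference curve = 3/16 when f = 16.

MU_f = 1/3·f^(-2/3)·h^3 and MU_h = 3·f^(1/3)·h^2.
MRS = MU_f/MU_h = (1/9)·h/f.
Substitute f = 16: MRS = h/144. Setting h/144 = 3/16 gives h = (3/16)·144 = 27.

h = 27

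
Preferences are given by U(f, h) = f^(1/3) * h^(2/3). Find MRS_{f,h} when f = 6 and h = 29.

MRS = 29/12

MU_f = 1/3·f^(-2/3)·h^(2/3) and MU_h = 2/3·f^(1/3)·h^(-1/3).
MRS = MU_f/MU_h = (0.5)·h/f.
At (6, 29): MRS = 29/12.
The indifference curve has slope −29/12 at this bundle.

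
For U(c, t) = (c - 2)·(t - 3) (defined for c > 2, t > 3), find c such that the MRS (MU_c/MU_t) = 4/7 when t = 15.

c = 23

MU_c = (t−3), MU_t = (c−2).
MRS = (t−3)/(c−2).
Substitute t = 15: MRS = 12/(c − 2). Setting this equal to 4/7 gives c − 2 = 12/(4/7) = 21, so c = 23.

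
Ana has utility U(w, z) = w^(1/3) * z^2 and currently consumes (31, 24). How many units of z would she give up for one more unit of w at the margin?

MU_w = 1/3·w^(-2/3)·z^2 and MU_z = 2·w^(1/3)·z.
MRS = MU_w/MU_z = (1/6)·z/w.
At (31, 24): MRS = 4/31.
That is, one extra unit of w is worth 4/31 units of z at the margin.

MRS = 4/31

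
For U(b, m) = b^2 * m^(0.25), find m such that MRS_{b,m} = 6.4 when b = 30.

m = 24

MU_b = 2·b·m^(0.25) and MU_m = 0.25·b^2·m^(-0.75).
MRS = MU_b/MU_m = (8)·m/b.
Substitute b = 30: MRS = m/3.75. Setting m/3.75 = 6.4 gives m = 6.4·3.75 = 24.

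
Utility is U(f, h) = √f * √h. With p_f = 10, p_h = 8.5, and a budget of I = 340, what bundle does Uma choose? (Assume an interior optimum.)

f* = 17, h* = 20

MU_f = 0.5·f^(-0.5)·√h and MU_h = 0.5·√f·h^(-0.5).
MRS = MU_f/MU_h = h/f.
Tangency: set MRS = p_f/p_h = 10/8.5 = 20/17.
So h/f = 20/17, i.e. h = (20/17)·f.
Substitute into the budget 10·f + 8.5·h = 340: 20·f = 340, so f* = 17.
Then h* = (20/17)·17 = 20.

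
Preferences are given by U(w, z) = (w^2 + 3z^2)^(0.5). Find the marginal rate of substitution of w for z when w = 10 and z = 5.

For CES with ρ = 2, MRS = (1/3)·(z/w)^(-1).
At (10, 5): MRS = 2/3.
That is, one extra unit of w is worth 2/3 units of z at the margin.

MRS = 2/3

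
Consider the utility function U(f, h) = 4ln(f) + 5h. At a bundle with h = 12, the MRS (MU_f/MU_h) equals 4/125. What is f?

f = 25

MU_f = 4/f, MU_h = 5.
MRS = 4/f ÷ 5.
MRS depends only on f: 0.8/f = 4/125 ⇒ f = 0.8/(4/125) = 25.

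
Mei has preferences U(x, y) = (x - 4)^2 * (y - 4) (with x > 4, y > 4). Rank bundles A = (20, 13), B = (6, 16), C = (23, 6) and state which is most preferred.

Evaluate utility at each bundle:
U(A) = 2304.
U(B) = 48.
U(C) = 722.
Highest utility is A, so A ≻ C ≻ B.

Bundle A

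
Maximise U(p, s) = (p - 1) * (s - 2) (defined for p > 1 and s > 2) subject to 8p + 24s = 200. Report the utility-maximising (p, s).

MU_p = (s−2), MU_s = (p−1).
MRS = (s−2)/(p−1).
Tangency: set MRS = p_p/p_s = 8/24 = 1/3.
So (s − 2)/(p − 1) = 1/3, i.e. (s − 2) = (1/3)·(p − 1).
Rewrite the budget in excess-of-subsistence terms: 8·(p − 1) + 24·(s − 2) = 200 − 8·1 − 24·2 = 144.
Substituting, 16·(p − 1) = 144, so p − 1 = 9 and p* = 10.
Then s − 2 = (1/3)·9 = 3, so s* = 5.

p* = 10, s* = 5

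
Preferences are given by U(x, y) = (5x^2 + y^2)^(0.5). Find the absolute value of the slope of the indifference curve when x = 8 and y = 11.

For CES with ρ = 2, MRS = (5/1)·(y/x)^(-1).
At (8, 11): MRS = 40/11.
The indifference curve has slope −40/11 at this bundle.

MRS = 40/11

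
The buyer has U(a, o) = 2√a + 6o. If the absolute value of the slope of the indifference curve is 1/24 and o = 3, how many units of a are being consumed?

a = 16

MU_a = 2/(2√a), MU_o = 6.
MRS = 2/(2√a) ÷ 6.
MRS depends only on a: (1/6)/√a = 1/24 ⇒ √a = (1/6)/(1/24) = 4 ⇒ a = 16.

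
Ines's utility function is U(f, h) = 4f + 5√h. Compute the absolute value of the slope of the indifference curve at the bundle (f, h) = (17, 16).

MRS = 6.4

MU_f = 4, MU_h = 5/(2√h).
MRS = 4 ÷ (5/(2√h)).
At (17, 16): MRS = 6.4.
That is, one extra unit of f is worth 6.4 units of h at the margin.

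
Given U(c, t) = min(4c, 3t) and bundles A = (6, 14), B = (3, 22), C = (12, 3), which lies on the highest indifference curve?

Evaluate utility at each bundle:
U(A) = 24.
U(B) = 12.
U(C) = 9.
Highest utility is A, so A ≻ B ≻ C.

Bundle A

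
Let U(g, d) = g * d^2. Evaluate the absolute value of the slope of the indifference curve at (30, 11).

MU_g = d^2 and MU_d = 2·g·d.
MRS = MU_g/MU_d = (1/2)·d/g.
At (30, 11): MRS = 11/60.
The indifference curve has slope −11/60 at this bundle.

MRS = 11/60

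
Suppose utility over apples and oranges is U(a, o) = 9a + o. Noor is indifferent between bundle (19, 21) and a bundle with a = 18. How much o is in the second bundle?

o = 30

U(19, 21) = 192.
Set U(18, o) = 192 and solve.
9·18 + o = 192 ⇒ o = 30 ⇒ o = 30.
Check: U(18, 30) = 192.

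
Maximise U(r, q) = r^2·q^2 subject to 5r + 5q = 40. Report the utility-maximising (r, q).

MU_r = 2·r·q^2 and MU_q = 2·r^2·q.
MRS = MU_r/MU_q = q/r.
Tangency: set MRS = p_r/p_q = 5/5 = 1.
So q/r = 1, i.e. q = r.
Substitute into the budget 5·r + 5·q = 40: 10·r = 40, so r* = 4.
Then q* = 4.

r* = 4, q* = 4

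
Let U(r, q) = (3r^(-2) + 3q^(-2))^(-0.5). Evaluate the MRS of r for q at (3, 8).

For CES with ρ = -2, MRS = (q/r)^3.
At (3, 8): MRS = 512/27.
That is, one extra unit of r is worth 512/27 units of q at the margin.

MRS = 512/27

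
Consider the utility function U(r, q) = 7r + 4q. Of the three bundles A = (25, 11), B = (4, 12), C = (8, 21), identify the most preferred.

Bundle A

Evaluate utility at each bundle:
U(A) = 219.
U(B) = 76.
U(C) = 140.
Highest utility is A, so A ≻ C ≻ B.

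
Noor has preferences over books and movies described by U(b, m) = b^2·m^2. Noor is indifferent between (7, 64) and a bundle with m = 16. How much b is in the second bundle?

U(7, 64) = 200704.
Set U(b, 16) = 200704 and solve.
With m = 16: 16^2 = 256, so b^2 = 200704/256 = 784; taking the square root, b = 28.
Check: U(28, 16) = 200704.

b = 28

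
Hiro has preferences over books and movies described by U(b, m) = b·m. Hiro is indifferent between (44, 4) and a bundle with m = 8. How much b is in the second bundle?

U(44, 4) = 176.
Set U(b, 8) = 176 and solve.
With m = 8: b = 176/8 = 22.
Check: U(22, 8) = 176.

b = 22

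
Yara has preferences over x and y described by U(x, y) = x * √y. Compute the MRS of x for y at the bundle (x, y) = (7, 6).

MU_x = √y and MU_y = 0.5·x·y^(-0.5).
MRS = MU_x/MU_y = (2)·y/x.
At (7, 6): MRS = 12/7.
The indifference curve has slope −12/7 at this bundle.

MRS = 12/7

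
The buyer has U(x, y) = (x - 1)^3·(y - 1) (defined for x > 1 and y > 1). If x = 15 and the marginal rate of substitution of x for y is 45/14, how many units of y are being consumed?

y = 16

MU_x = 3·(x−1)^2·(y−1), MU_y = (x−1)^3.
MRS = (3/1)·(y−1)/(x−1).
Substitute x = 15: MRS = (y − 1)/(14/3). Setting this equal to 45/14 gives y − 1 = (45/14)·(14/3) = 15, so y = 16.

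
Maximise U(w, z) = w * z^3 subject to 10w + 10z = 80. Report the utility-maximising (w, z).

w* = 2, z* = 6

MU_w = z^3 and MU_z = 3·w·z^2.
MRS = MU_w/MU_z = (1/3)·z/w.
Tangency: set MRS = p_w/p_z = 10/10 = 1.
So (1/3)·z/w = 1, i.e. z = 3·w.
Substitute into the budget 10·w + 10·z = 80: 40·w = 80, so w* = 2.
Then z* = 3·2 = 6.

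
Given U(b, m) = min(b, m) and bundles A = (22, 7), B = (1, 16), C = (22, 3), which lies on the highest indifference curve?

Bundle A

Evaluate utility at each bundle:
U(A) = 7.
U(B) = 1.
U(C) = 3.
Highest utility is A, so A ≻ C ≻ B.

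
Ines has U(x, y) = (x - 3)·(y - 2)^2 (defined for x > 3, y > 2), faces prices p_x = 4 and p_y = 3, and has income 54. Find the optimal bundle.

MU_x = (y−2)^2, MU_y = 2·(x−3)·(y−2).
MRS = (1/2)·(y−2)/(x−3).
Tangency: set MRS = p_x/p_y = 4/3.
So (1/2)·(y − 2)/(x − 3) = 4/3, i.e. (y − 2) = (8/3)·(x − 3).
Rewrite the budget in excess-of-subsistence terms: 4·(x − 3) + 3·(y − 2) = 54 − 4·3 − 3·2 = 36.
Substituting, 12·(x − 3) = 36, so x − 3 = 3 and x* = 6.
Then y − 2 = (8/3)·3 = 8, so y* = 10.

x* = 6, y* = 10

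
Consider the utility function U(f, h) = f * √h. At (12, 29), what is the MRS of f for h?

MU_f = √h and MU_h = 0.5·f·h^(-0.5).
MRS = MU_f/MU_h = (2)·h/f.
At (12, 29): MRS = 29/6.
The indifference curve has slope −29/6 at this bundle.

MRS = 29/6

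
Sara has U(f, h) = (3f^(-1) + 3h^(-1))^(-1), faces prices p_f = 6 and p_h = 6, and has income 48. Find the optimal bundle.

For CES with ρ = -1, MRS = (h/f)^2.
Tangency: set MRS = p_f/p_h = 6/6 = 1.
So (h/f)^2 = 1; taking the square root, h/f = 1, i.e. h = f.
Substitute into the budget 6·f + 6·h = 48: 12·f = 48, so f* = 4 and h* = 4.

f* = 4, h* = 4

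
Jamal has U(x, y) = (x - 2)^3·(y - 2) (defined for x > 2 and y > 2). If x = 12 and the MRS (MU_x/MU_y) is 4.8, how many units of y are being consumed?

MU_x = 3·(x−2)^2·(y−2), MU_y = (x−2)^3.
MRS = (3/1)·(y−2)/(x−2).
Substitute x = 12: MRS = (y − 2)/(10/3). Setting this equal to 4.8 gives y − 2 = 4.8·(10/3) = 16, so y = 18.

y = 18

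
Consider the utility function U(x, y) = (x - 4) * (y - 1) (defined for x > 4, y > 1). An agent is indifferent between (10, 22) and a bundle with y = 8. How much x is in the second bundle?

U(10, 22) = 126.
Set U(x, 8) = 126 and solve.
With y = 8: (8 − 1) = 7, so (x − 4) = 126/7 = 18.
So x = 4 + 18 = 22.
Check: U(22, 8) = 126.

x = 22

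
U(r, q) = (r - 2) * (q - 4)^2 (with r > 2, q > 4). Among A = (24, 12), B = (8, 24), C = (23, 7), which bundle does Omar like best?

Evaluate utility at each bundle:
U(A) = 1408.
U(B) = 2400.
U(C) = 189.
Highest utility is B, so B ≻ A ≻ C.

Bundle B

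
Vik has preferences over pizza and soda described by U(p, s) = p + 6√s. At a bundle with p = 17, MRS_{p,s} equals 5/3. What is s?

MU_p = 1, MU_s = 6/(2√s).
MRS = 1 ÷ (6/(2√s)).
MRS depends only on s: (1/3)·√s = 5/3 ⇒ √s = (5/3)/(1/3) = 5 ⇒ s = 25.

s = 25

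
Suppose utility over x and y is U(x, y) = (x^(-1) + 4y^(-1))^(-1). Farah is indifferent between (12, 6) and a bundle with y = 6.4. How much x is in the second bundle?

x = 8

U depends on (x, y) only through S = x^(-1) + 4y^(-1), so equal utility means equal S. At (12, 6): S = 0.75.
With y = 6.4: 4·6.4^(-1) = 0.625, so x^(-1) = 0.75 − 0.625 = 0.125.
Hence x = 1/0.125 = 8.
Check: U(8, 6.4) = 1.3333.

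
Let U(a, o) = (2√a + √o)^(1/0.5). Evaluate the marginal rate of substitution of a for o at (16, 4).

For CES with ρ = 0.5, MRS = (2/1)·√(o/a).
At (16, 4): MRS = 1.
So at (16, 4) the consumer would give up 1 units of o for one more unit of a.

MRS = 1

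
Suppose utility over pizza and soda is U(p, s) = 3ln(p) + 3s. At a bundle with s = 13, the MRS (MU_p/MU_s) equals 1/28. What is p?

p = 28

MU_p = 3/p, MU_s = 3.
MRS = 3/p ÷ 3.
MRS depends only on p: 1/p = 1/28 ⇒ p = 1/(1/28) = 28.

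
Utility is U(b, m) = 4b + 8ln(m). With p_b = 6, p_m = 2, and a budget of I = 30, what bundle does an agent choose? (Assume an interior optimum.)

MU_b = 4, MU_m = 8/m.
MRS = 4 ÷ (8/m).
Tangency: set MRS = p_b/p_m = 6/2 = 3.
MRS depends only on m: 0.5·m = 3 ⇒ m* = 3/0.5 = 6.
From the budget, 6·b = 30 − 2·6 = 18, so b* = 3.

b* = 3, m* = 6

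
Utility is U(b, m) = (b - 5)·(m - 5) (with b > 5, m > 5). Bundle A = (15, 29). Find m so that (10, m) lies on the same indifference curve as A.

U(15, 29) = 240.
Set U(10, m) = 240 and solve.
With b = 10: (10 − 5) = 5, so (m − 5) = 240/5 = 48.
So m = 5 + 48 = 53.
Check: U(10, 53) = 240.

m = 53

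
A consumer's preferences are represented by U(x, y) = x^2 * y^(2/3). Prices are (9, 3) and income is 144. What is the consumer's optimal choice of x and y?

x* = 12, y* = 12

MU_x = 2·x·y^(2/3) and MU_y = 2/3·x^2·y^(-1/3).
MRS = MU_x/MU_y = (3)·y/x.
Tangency: set MRS = p_x/p_y = 9/3 = 3.
So (3)·y/x = 3, i.e. y = x.
Substitute into the budget 9·x + 3·y = 144: 12·x = 144, so x* = 12.
Then y* = 12.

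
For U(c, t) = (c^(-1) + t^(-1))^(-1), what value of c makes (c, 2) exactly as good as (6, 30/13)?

c = 10

U depends on (c, t) only through S = c^(-1) + t^(-1), so equal utility means equal S. At (6, 30/13): S = 0.6.
With t = 2: 2^(-1) = 0.5, so c^(-1) = 0.6 − 0.5 = 0.1.
Hence c = 1/0.1 = 10.
Check: U(10, 2) = 1.6667.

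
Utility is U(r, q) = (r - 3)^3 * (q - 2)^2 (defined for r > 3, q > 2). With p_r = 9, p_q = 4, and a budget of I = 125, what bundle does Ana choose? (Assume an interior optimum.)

MU_r = 3·(r−3)^2·(q−2)^2, MU_q = 2·(r−3)^3·(q−2).
MRS = (3/2)·(q−2)/(r−3).
Tangency: set MRS = p_r/p_q = 9/4 = 2.25.
So (3/2)·(q − 2)/(r − 3) = 2.25, i.e. (q − 2) = 1.5·(r − 3).
Rewrite the budget in excess-of-subsistence terms: 9·(r − 3) + 4·(q − 2) = 125 − 9·3 − 4·2 = 90.
Substituting, 15·(r − 3) = 90, so r − 3 = 6 and r* = 9.
Then q − 2 = 1.5·6 = 9, so q* = 11.

r* = 9, q* = 11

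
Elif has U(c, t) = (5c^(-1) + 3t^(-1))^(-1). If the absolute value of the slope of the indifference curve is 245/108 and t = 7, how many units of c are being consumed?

For CES with ρ = -1, MRS = (5/3)·(t/c)^2.
Setting (5/3)·(7/c)^2 = 245/108 gives (7/c)^2 = 49/36, so 7/c = 7/6 and c = 6.

c = 6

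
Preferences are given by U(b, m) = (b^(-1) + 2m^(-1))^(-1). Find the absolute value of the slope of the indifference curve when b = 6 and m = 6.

For CES with ρ = -1, MRS = (1/2)·(m/b)^2.
At (6, 6): MRS = 0.5.
The indifference curve has slope −0.5 at this bundle.

MRS = 0.5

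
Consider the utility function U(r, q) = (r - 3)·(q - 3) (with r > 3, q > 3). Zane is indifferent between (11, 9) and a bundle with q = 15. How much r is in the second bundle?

U(11, 9) = 48.
Set U(r, 15) = 48 and solve.
With q = 15: (15 − 3) = 12, so (r − 3) = 48/12 = 4.
So r = 3 + 4 = 7.
Check: U(7, 15) = 48.

r = 7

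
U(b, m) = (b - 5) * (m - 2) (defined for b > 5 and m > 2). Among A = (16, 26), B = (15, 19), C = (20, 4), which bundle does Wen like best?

Bundle A

Evaluate utility at each bundle:
U(A) = 264.
U(B) = 170.
U(C) = 30.
Highest utility is A, so A ≻ B ≻ C.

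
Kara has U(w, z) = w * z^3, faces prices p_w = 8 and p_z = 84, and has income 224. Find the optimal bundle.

MU_w = z^3 and MU_z = 3·w·z^2.
MRS = MU_w/MU_z = (1/3)·z/w.
Tangency: set MRS = p_w/p_z = 8/84 = 2/21.
So (1/3)·z/w = 2/21, i.e. z = (2/7)·w.
Substitute into the budget 8·w + 84·z = 224: 32·w = 224, so w* = 7.
Then z* = (2/7)·7 = 2.

w* = 7, z* = 2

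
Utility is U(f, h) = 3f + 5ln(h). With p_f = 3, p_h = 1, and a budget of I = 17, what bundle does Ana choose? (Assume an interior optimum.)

MU_f = 3, MU_h = 5/h.
MRS = 3 ÷ (5/h).
Tangency: set MRS = p_f/p_h = 3/1 = 3.
MRS depends only on h: 0.6·h = 3 ⇒ h* = 3/0.6 = 5.
From the budget, 3·f = 17 − 1·5 = 12, so f* = 4.

f* = 4, h* = 5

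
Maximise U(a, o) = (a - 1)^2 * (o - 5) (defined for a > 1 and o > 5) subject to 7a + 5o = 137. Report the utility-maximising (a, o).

a* = 11, o* = 12

MU_a = 2·(a−1)·(o−5), MU_o = (a−1)^2.
MRS = (2/1)·(o−5)/(a−1).
Tangency: set MRS = p_a/p_o = 7/5 = 1.4.
So (2/1)·(o − 5)/(a − 1) = 1.4, i.e. (o − 5) = 0.7·(a − 1).
Rewrite the budget in excess-of-subsistence terms: 7·(a − 1) + 5·(o − 5) = 137 − 7·1 − 5·5 = 105.
Substituting, 10.5·(a − 1) = 105, so a − 1 = 10 and a* = 11.
Then o − 5 = 0.7·10 = 7, so o* = 12.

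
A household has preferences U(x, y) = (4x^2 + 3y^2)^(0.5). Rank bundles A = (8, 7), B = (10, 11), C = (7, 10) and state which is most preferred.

Bundle B

Evaluate utility at each bundle:
U(A) = 20.075.
U(B) = 27.622.
U(C) = 22.271.
Highest utility is B, so B ≻ C ≻ A.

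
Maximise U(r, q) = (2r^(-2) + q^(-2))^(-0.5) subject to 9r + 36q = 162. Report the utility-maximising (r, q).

For CES with ρ = -2, MRS = (2/1)·(q/r)^3.
Tangency: set MRS = p_r/p_q = 9/36 = 0.25.
So (q/r)^3 = 0.125; taking the cube root, q/r = 0.5, i.e. q = 0.5·r.
Substitute into the budget 9·r + 36·q = 162: 27·r = 162, so r* = 6 and q* = 0.5·6 = 3.

r* = 6, q* = 3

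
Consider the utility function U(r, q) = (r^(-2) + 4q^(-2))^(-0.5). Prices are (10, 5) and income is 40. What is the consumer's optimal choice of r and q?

r* = 2, q* = 4

For CES with ρ = -2, MRS = (1/4)·(q/r)^3.
Tangency: set MRS = p_r/p_q = 10/5 = 2.
So (q/r)^3 = 8; taking the cube root, q/r = 2, i.e. q = 2·r.
Substitute into the budget 10·r + 5·q = 40: 20·r = 40, so r* = 2 and q* = 2·2 = 4.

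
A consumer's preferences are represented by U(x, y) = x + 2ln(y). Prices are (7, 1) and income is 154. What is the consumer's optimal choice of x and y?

MU_x = 1, MU_y = 2/y.
MRS = 1 ÷ (2/y).
Tangency: set MRS = p_x/p_y = 7/1 = 7.
MRS depends only on y: 0.5·y = 7 ⇒ y* = 7/0.5 = 14.
From the budget, 7·x = 154 − 1·14 = 140, so x* = 20.

x* = 20, y* = 14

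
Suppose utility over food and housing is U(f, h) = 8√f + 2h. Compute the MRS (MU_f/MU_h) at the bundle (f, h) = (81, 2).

MRS = 2/9

MU_f = 8/(2√f), MU_h = 2.
MRS = 8/(2√f) ÷ 2.
At (81, 2): MRS = 2/9.
So at (81, 2) the consumer would give up 2/9 units of h for one more unit of f.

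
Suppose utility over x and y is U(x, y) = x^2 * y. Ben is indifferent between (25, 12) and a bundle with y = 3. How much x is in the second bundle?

x = 50

U(25, 12) = 7500.
Set U(x, 3) = 7500 and solve.
With y = 3: x^2 = 7500/3 = 2500; taking the square root, x = 50.
Check: U(50, 3) = 7500.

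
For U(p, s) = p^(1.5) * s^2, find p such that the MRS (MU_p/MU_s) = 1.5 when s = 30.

p = 15

MU_p = 1.5·√p·s^2 and MU_s = 2·p^(1.5)·s.
MRS = MU_p/MU_s = (0.75)·s/p.
Substitute s = 30: MRS = 22.5/p. Setting 22.5/p = 1.5 gives p = 22.5/1.5 = 15.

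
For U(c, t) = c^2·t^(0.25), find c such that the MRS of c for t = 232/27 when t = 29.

c = 27

MU_c = 2·c·t^(0.25) and MU_t = 0.25·c^2·t^(-0.75).
MRS = MU_c/MU_t = (8)·t/c.
Substitute t = 29: MRS = 232/c. Setting 232/c = 232/27 gives c = 232/(232/27) = 27.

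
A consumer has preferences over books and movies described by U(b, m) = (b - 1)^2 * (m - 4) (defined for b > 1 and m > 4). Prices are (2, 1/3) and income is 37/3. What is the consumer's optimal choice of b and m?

b* = 4, m* = 13

MU_b = 2·(b−1)·(m−4), MU_m = (b−1)^2.
MRS = (2/1)·(m−4)/(b−1).
Tangency: set MRS = p_b/p_m = 2/(1/3) = 6.
So (2/1)·(m − 4)/(b − 1) = 6, i.e. (m − 4) = 3·(b − 1).
Rewrite the budget in excess-of-subsistence terms: 2·(b − 1) + (1/3)·(m − 4) = 37/3 − 2·1 − (1/3)·4 = 9.
Substituting, 3·(b − 1) = 9, so b − 1 = 3 and b* = 4.
Then m − 4 = 3·3 = 9, so m* = 13.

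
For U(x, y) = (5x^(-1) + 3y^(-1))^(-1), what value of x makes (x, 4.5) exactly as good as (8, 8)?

U depends on (x, y) only through S = 5x^(-1) + 3y^(-1), so equal utility means equal S. At (8, 8): S = 1.
With y = 4.5: 3·4.5^(-1) = 2/3, so 5x^(-1) = 1 − 2/3 = 1/3, i.e. x^(-1) = 1/15.
Hence x = 1/(1/15) = 15.
Check: U(15, 4.5) = 1.

x = 15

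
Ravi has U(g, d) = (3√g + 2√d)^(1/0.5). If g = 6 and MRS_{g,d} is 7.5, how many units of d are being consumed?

d = 150

For CES with ρ = 0.5, MRS = (3/2)·√(d/g).
Setting (3/2)·√(d/6) = 7.5 gives √(d/6) = 5, so d/6 = 25 and d = 150.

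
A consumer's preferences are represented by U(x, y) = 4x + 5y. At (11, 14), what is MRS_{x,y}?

MU_x = 4, MU_y = 5, so MRS = 4/5 = 0.8 at every bundle.
At (11, 14): MRS = 0.8.
So at (11, 14) the consumer would give up 0.8 units of y for one more unit of x.

MRS = 0.8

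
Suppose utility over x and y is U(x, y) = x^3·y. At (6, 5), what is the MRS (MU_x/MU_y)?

MU_x = 3·x^2·y and MU_y = x^3.
MRS = MU_x/MU_y = (3/1)·y/x.
At (6, 5): MRS = 2.5.
The indifference curve has slope −2.5 at this bundle.

MRS = 2.5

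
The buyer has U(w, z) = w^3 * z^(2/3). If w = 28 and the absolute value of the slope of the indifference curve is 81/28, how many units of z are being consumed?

MU_w = 3·w^2·z^(2/3) and MU_z = 2/3·w^3·z^(-1/3).
MRS = MU_w/MU_z = (4.5)·z/w.
Substitute w = 28: MRS = z/(56/9). Setting z/(56/9) = 81/28 gives z = (81/28)·(56/9) = 18.

z = 18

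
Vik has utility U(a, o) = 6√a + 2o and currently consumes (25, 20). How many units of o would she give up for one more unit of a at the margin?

MU_a = 6/(2√a), MU_o = 2.
MRS = 6/(2√a) ÷ 2.
At (25, 20): MRS = 0.3.
That is, one extra unit of a is worth 0.3 units of o at the margin.

MRS = 0.3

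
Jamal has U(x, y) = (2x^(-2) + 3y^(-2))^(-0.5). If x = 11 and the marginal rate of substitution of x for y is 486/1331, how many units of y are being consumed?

y = 9

For CES with ρ = -2, MRS = (2/3)·(y/x)^3.
Setting (2/3)·(y/11)^3 = 486/1331 gives (y/11)^3 = 729/1331, so y/11 = 9/11 and y = 9.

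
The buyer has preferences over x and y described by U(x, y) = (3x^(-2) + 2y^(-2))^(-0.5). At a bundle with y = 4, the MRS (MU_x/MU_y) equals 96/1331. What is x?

For CES with ρ = -2, MRS = (3/2)·(y/x)^3.
Setting (3/2)·(4/x)^3 = 96/1331 gives (4/x)^3 = 64/1331, so 4/x = 4/11 and x = 11.

x = 11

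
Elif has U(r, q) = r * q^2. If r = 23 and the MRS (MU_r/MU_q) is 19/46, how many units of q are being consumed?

q = 19

MU_r = q^2 and MU_q = 2·r·q.
MRS = MU_r/MU_q = (1/2)·q/r.
Substitute r = 23: MRS = q/46. Setting q/46 = 19/46 gives q = (19/46)·46 = 19.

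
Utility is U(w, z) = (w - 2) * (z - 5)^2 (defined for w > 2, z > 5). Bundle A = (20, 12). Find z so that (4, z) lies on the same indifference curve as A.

U(20, 12) = 882.
Set U(4, z) = 882 and solve.
With w = 4: (4 − 2) = 2, so (z − 5)^2 = 882/2 = 441.
Taking the square root (with z > 5): z − 5 = 21, so z = 26.
Check: U(4, 26) = 882.

z = 26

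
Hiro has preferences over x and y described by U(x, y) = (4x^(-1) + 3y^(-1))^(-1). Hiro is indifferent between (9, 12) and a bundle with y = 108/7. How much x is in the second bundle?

U depends on (x, y) only through S = 4x^(-1) + 3y^(-1), so equal utility means equal S. At (9, 12): S = 25/36.
With y = 108/7: 3·(108/7)^(-1) = 7/36, so 4x^(-1) = 25/36 − 7/36 = 0.5, i.e. x^(-1) = 0.125.
Hence x = 1/0.125 = 8.
Check: U(8, 108/7) = 1.44.

x = 8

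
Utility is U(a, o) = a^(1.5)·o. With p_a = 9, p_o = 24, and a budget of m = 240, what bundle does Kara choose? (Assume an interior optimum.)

a* = 16, o* = 4

MU_a = 1.5·√a·o and MU_o = a^(1.5).
MRS = MU_a/MU_o = (1.5)·o/a.
Tangency: set MRS = p_a/p_o = 9/24 = 0.375.
So (1.5)·o/a = 0.375, i.e. o = 0.25·a.
Substitute into the budget 9·a + 24·o = 240: 15·a = 240, so a* = 16.
Then o* = 0.25·16 = 4.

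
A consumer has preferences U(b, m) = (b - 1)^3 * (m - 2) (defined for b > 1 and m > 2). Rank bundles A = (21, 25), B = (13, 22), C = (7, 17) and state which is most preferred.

Evaluate utility at each bundle:
U(A) = 184000.
U(B) = 34560.
U(C) = 3240.
Highest utility is A, so A ≻ B ≻ C.

Bundle A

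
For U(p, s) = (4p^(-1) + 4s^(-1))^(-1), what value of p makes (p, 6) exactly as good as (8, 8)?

p = 12

U depends on (p, s) only through S = 4p^(-1) + 4s^(-1), so equal utility means equal S. At (8, 8): S = 1.
With s = 6: 4·6^(-1) = 2/3, so 4p^(-1) = 1 − 2/3 = 1/3, i.e. p^(-1) = 1/12.
Hence p = 1/(1/12) = 12.
Check: U(12, 6) = 1.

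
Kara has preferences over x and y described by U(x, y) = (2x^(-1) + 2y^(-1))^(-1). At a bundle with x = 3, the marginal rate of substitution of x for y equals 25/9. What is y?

For CES with ρ = -1, MRS = (y/x)^2.
Setting (y/3)^2 = 25/9 gives y/3 = 5/3 and y = 5.

y = 5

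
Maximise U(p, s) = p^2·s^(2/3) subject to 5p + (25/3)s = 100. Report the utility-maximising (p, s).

MU_p = 2·p·s^(2/3) and MU_s = 2/3·p^2·s^(-1/3).
MRS = MU_p/MU_s = (3)·s/p.
Tangency: set MRS = p_p/p_s = 5/(25/3) = 0.6.
So (3)·s/p = 0.6, i.e. s = 0.2·p.
Substitute into the budget 5·p + (25/3)·s = 100: (20/3)·p = 100, so p* = 15.
Then s* = 0.2·15 = 3.

p* = 15, s* = 3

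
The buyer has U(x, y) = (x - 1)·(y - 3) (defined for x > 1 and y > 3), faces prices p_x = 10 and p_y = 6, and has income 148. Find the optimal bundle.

x* = 7, y* = 13

MU_x = (y−3), MU_y = (x−1).
MRS = (y−3)/(x−1).
Tangency: set MRS = p_x/p_y = 10/6 = 5/3.
So (y − 3)/(x − 1) = 5/3, i.e. (y − 3) = (5/3)·(x − 1).
Rewrite the budget in excess-of-subsistence terms: 10·(x − 1) + 6·(y − 3) = 148 − 10·1 − 6·3 = 120.
Substituting, 20·(x − 1) = 120, so x − 1 = 6 and x* = 7.
Then y − 3 = (5/3)·6 = 10, so y* = 13.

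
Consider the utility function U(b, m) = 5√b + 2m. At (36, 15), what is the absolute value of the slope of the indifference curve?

MRS = 5/24

MU_b = 5/(2√b), MU_m = 2.
MRS = 5/(2√b) ÷ 2.
At (36, 15): MRS = 5/24.
So at (36, 15) the consumer would give up 5/24 units of m for one more unit of b.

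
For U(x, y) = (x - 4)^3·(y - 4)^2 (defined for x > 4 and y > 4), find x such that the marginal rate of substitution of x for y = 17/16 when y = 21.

x = 28

MU_x = 3·(x−4)^2·(y−4)^2, MU_y = 2·(x−4)^3·(y−4).
MRS = (3/2)·(y−4)/(x−4).
Substitute y = 21: MRS = 25.5/(x − 4). Setting this equal to 17/16 gives x − 4 = 25.5/(17/16) = 24, so x = 28.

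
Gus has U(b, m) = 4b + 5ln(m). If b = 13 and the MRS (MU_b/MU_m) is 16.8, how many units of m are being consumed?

MU_b = 4, MU_m = 5/m.
MRS = 4 ÷ (5/m).
MRS depends only on m: 0.8·m = 16.8 ⇒ m = 16.8/0.8 = 21.

m = 21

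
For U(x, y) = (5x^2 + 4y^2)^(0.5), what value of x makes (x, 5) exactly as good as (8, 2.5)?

U depends on (x, y) only through S = 5x^2 + 4y^2, so equal utility means equal S. At (8, 2.5): S = 345.
With y = 5: 4·5^2 = 100, so 5x^2 = 345 − 100 = 245, i.e. x^2 = 49.
Hence x = √49 = 7.
Check: U(7, 5) = 18.5742.

x = 7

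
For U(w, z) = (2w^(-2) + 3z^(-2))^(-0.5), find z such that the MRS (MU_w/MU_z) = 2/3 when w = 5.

z = 5

For CES with ρ = -2, MRS = (2/3)·(z/w)^3.
Setting (2/3)·(z/5)^3 = 2/3 gives (z/5)^3 = 1, so z/5 = 1 and z = 5.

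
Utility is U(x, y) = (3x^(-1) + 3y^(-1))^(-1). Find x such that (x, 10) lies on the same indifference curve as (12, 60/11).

U depends on (x, y) only through S = 3x^(-1) + 3y^(-1), so equal utility means equal S. At (12, 60/11): S = 0.8.
With y = 10: 3·10^(-1) = 0.3, so 3x^(-1) = 0.8 − 0.3 = 0.5, i.e. x^(-1) = 1/6.
Hence x = 1/(1/6) = 6.
Check: U(6, 10) = 1.25.

x = 6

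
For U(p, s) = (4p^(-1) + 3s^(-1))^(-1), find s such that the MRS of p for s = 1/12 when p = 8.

s = 2

For CES with ρ = -1, MRS = (4/3)·(s/p)^2.
Setting (4/3)·(s/8)^2 = 1/12 gives (s/8)^2 = 1/16, so s/8 = 0.25 and s = 2.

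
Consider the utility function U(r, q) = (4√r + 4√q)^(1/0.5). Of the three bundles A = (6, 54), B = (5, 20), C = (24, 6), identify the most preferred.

Evaluate utility at each bundle:
U(A) = 1536.000.
U(B) = 720.000.
U(C) = 864.000.
Highest utility is A, so A ≻ C ≻ B.

Bundle A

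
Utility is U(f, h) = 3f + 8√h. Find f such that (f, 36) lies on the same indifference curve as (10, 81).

U(10, 81) = 102.
Set U(f, 36) = 102 and solve.
With h = 36: √36 = 6, so 3f = 102 − 8·6 = 54 and f = 18.
Check: U(18, 36) = 102.

f = 18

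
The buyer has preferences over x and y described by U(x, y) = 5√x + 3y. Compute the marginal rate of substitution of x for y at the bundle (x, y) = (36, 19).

MU_x = 5/(2√x), MU_y = 3.
MRS = 5/(2√x) ÷ 3.
At (36, 19): MRS = 5/36.
So at (36, 19) the consumer would give up 5/36 units of y for one more unit of x.

MRS = 5/36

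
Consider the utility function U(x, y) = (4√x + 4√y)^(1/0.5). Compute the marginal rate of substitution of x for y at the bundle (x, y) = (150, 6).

MRS = 0.2

For CES with ρ = 0.5, MRS = √(y/x).
At (150, 6): MRS = 0.2.
So at (150, 6) the consumer would give up 0.2 units of y for one more unit of x.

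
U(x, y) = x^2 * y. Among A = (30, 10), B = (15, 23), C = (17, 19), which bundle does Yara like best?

Bundle A

Evaluate utility at each bundle:
U(A) = 9000.
U(B) = 5175.
U(C) = 5491.
Highest utility is A, so A ≻ C ≻ B.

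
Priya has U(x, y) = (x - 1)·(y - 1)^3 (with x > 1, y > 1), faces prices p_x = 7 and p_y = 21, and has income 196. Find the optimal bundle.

x* = 7, y* = 7

MU_x = (y−1)^3, MU_y = 3·(x−1)·(y−1)^2.
MRS = (1/3)·(y−1)/(x−1).
Tangency: set MRS = p_x/p_y = 7/21 = 1/3.
So (1/3)·(y − 1)/(x − 1) = 1/3, i.e. (y − 1) = (x − 1).
Rewrite the budget in excess-of-subsistence terms: 7·(x − 1) + 21·(y − 1) = 196 − 7·1 − 21·1 = 168.
Substituting, 28·(x − 1) = 168, so x − 1 = 6 and x* = 7.
Then y − 1 = 6, so y* = 7.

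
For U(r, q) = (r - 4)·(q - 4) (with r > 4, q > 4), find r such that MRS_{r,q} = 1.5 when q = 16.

MU_r = (q−4), MU_q = (r−4).
MRS = (q−4)/(r−4).
Substitute q = 16: MRS = 12/(r − 4). Setting this equal to 1.5 gives r − 4 = 12/1.5 = 8, so r = 12.

r = 12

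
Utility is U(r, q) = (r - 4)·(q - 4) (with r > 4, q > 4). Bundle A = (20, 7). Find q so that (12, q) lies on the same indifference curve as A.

U(20, 7) = 48.
Set U(12, q) = 48 and solve.
With r = 12: (12 − 4) = 8, so (q − 4) = 48/8 = 6.
So q = 4 + 6 = 10.
Check: U(12, 10) = 48.

q = 10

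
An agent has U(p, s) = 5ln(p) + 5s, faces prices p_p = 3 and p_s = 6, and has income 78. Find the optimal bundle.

MU_p = 5/p, MU_s = 5.
MRS = 5/p ÷ 5.
Tangency: set MRS = p_p/p_s = 3/6 = 0.5.
MRS depends only on p: 1/p = 0.5 ⇒ p* = 1/0.5 = 2.
From the budget, 6·s = 78 − 3·2 = 72, so s* = 12.

p* = 2, s* = 12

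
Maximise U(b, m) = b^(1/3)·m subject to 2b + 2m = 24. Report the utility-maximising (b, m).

MU_b = 1/3·b^(-2/3)·m and MU_m = b^(1/3).
MRS = MU_b/MU_m = (1/3)·m/b.
Tangency: set MRS = p_b/p_m = 2/2 = 1.
So (1/3)·m/b = 1, i.e. m = 3·b.
Substitute into the budget 2·b + 2·m = 24: 8·b = 24, so b* = 3.
Then m* = 3·3 = 9.

b* = 3, m* = 9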